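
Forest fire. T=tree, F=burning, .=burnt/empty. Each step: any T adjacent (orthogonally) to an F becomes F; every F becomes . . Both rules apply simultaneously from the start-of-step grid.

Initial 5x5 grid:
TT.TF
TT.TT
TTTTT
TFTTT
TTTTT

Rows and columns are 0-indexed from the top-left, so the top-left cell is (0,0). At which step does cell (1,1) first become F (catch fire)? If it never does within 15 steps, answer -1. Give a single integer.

Step 1: cell (1,1)='T' (+6 fires, +2 burnt)
Step 2: cell (1,1)='F' (+8 fires, +6 burnt)
  -> target ignites at step 2
Step 3: cell (1,1)='.' (+5 fires, +8 burnt)
Step 4: cell (1,1)='.' (+2 fires, +5 burnt)
Step 5: cell (1,1)='.' (+0 fires, +2 burnt)
  fire out at step 5

2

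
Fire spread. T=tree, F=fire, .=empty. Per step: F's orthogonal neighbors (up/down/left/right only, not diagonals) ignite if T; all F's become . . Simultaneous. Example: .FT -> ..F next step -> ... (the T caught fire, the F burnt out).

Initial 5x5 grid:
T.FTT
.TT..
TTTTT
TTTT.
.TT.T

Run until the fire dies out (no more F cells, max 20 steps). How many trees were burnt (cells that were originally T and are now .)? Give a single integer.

Step 1: +2 fires, +1 burnt (F count now 2)
Step 2: +3 fires, +2 burnt (F count now 3)
Step 3: +3 fires, +3 burnt (F count now 3)
Step 4: +5 fires, +3 burnt (F count now 5)
Step 5: +2 fires, +5 burnt (F count now 2)
Step 6: +0 fires, +2 burnt (F count now 0)
Fire out after step 6
Initially T: 17, now '.': 23
Total burnt (originally-T cells now '.'): 15

Answer: 15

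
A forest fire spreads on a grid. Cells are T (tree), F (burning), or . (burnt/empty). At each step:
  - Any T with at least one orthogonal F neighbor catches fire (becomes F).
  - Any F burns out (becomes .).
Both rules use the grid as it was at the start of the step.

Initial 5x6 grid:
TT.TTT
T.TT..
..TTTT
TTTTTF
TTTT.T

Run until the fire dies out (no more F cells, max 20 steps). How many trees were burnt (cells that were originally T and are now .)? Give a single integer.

Step 1: +3 fires, +1 burnt (F count now 3)
Step 2: +2 fires, +3 burnt (F count now 2)
Step 3: +3 fires, +2 burnt (F count now 3)
Step 4: +4 fires, +3 burnt (F count now 4)
Step 5: +4 fires, +4 burnt (F count now 4)
Step 6: +2 fires, +4 burnt (F count now 2)
Step 7: +1 fires, +2 burnt (F count now 1)
Step 8: +0 fires, +1 burnt (F count now 0)
Fire out after step 8
Initially T: 22, now '.': 27
Total burnt (originally-T cells now '.'): 19

Answer: 19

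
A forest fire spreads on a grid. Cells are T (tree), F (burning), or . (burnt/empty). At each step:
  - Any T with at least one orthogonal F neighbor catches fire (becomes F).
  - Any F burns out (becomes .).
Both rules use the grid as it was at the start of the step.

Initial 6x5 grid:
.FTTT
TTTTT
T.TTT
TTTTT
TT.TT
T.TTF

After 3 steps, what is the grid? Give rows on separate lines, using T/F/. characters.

Step 1: 4 trees catch fire, 2 burn out
  ..FTT
  TFTTT
  T.TTT
  TTTTT
  TT.TF
  T.TF.
Step 2: 6 trees catch fire, 4 burn out
  ...FT
  F.FTT
  T.TTT
  TTTTF
  TT.F.
  T.F..
Step 3: 6 trees catch fire, 6 burn out
  ....F
  ...FT
  F.FTF
  TTTF.
  TT...
  T....

....F
...FT
F.FTF
TTTF.
TT...
T....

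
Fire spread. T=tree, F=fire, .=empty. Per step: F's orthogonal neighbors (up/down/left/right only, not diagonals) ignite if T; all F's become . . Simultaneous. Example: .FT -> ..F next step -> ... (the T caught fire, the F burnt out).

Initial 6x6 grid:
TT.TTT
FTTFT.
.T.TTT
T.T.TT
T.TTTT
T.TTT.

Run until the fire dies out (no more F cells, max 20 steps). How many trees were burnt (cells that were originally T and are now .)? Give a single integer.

Answer: 22

Derivation:
Step 1: +6 fires, +2 burnt (F count now 6)
Step 2: +4 fires, +6 burnt (F count now 4)
Step 3: +3 fires, +4 burnt (F count now 3)
Step 4: +2 fires, +3 burnt (F count now 2)
Step 5: +3 fires, +2 burnt (F count now 3)
Step 6: +2 fires, +3 burnt (F count now 2)
Step 7: +2 fires, +2 burnt (F count now 2)
Step 8: +0 fires, +2 burnt (F count now 0)
Fire out after step 8
Initially T: 25, now '.': 33
Total burnt (originally-T cells now '.'): 22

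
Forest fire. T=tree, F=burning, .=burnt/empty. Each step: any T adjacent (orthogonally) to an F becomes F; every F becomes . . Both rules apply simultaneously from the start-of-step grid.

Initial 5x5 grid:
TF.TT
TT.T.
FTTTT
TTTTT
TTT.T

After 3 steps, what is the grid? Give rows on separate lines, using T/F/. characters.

Step 1: 5 trees catch fire, 2 burn out
  F..TT
  FF.T.
  .FTTT
  FTTTT
  TTT.T
Step 2: 3 trees catch fire, 5 burn out
  ...TT
  ...T.
  ..FTT
  .FTTT
  FTT.T
Step 3: 3 trees catch fire, 3 burn out
  ...TT
  ...T.
  ...FT
  ..FTT
  .FT.T

...TT
...T.
...FT
..FTT
.FT.T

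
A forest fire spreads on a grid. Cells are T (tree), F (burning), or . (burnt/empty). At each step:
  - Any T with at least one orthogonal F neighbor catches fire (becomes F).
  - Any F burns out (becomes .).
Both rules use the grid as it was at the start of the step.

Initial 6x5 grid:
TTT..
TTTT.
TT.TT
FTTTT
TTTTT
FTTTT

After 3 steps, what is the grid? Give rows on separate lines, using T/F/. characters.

Step 1: 4 trees catch fire, 2 burn out
  TTT..
  TTTT.
  FT.TT
  .FTTT
  FTTTT
  .FTTT
Step 2: 5 trees catch fire, 4 burn out
  TTT..
  FTTT.
  .F.TT
  ..FTT
  .FTTT
  ..FTT
Step 3: 5 trees catch fire, 5 burn out
  FTT..
  .FTT.
  ...TT
  ...FT
  ..FTT
  ...FT

FTT..
.FTT.
...TT
...FT
..FTT
...FT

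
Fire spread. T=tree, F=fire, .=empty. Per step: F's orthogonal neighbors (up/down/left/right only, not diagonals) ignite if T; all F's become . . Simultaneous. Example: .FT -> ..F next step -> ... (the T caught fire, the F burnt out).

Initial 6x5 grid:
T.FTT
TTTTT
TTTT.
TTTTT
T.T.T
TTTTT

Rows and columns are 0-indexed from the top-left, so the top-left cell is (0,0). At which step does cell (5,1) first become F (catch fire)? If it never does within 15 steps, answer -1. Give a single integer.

Step 1: cell (5,1)='T' (+2 fires, +1 burnt)
Step 2: cell (5,1)='T' (+4 fires, +2 burnt)
Step 3: cell (5,1)='T' (+5 fires, +4 burnt)
Step 4: cell (5,1)='T' (+5 fires, +5 burnt)
Step 5: cell (5,1)='T' (+3 fires, +5 burnt)
Step 6: cell (5,1)='F' (+4 fires, +3 burnt)
  -> target ignites at step 6
Step 7: cell (5,1)='.' (+2 fires, +4 burnt)
Step 8: cell (5,1)='.' (+0 fires, +2 burnt)
  fire out at step 8

6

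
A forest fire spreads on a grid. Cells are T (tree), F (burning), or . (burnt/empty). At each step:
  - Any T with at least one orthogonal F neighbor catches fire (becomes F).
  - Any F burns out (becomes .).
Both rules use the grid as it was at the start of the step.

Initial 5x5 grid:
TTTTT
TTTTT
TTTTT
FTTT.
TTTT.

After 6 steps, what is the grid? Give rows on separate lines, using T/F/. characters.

Step 1: 3 trees catch fire, 1 burn out
  TTTTT
  TTTTT
  FTTTT
  .FTT.
  FTTT.
Step 2: 4 trees catch fire, 3 burn out
  TTTTT
  FTTTT
  .FTTT
  ..FT.
  .FTT.
Step 3: 5 trees catch fire, 4 burn out
  FTTTT
  .FTTT
  ..FTT
  ...F.
  ..FT.
Step 4: 4 trees catch fire, 5 burn out
  .FTTT
  ..FTT
  ...FT
  .....
  ...F.
Step 5: 3 trees catch fire, 4 burn out
  ..FTT
  ...FT
  ....F
  .....
  .....
Step 6: 2 trees catch fire, 3 burn out
  ...FT
  ....F
  .....
  .....
  .....

...FT
....F
.....
.....
.....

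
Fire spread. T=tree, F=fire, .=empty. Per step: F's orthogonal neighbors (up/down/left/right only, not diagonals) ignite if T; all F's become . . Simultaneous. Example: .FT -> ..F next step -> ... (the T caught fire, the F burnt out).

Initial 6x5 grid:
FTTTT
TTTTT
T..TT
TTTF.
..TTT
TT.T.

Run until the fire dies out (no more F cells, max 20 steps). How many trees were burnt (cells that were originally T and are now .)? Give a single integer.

Answer: 19

Derivation:
Step 1: +5 fires, +2 burnt (F count now 5)
Step 2: +9 fires, +5 burnt (F count now 9)
Step 3: +4 fires, +9 burnt (F count now 4)
Step 4: +1 fires, +4 burnt (F count now 1)
Step 5: +0 fires, +1 burnt (F count now 0)
Fire out after step 5
Initially T: 21, now '.': 28
Total burnt (originally-T cells now '.'): 19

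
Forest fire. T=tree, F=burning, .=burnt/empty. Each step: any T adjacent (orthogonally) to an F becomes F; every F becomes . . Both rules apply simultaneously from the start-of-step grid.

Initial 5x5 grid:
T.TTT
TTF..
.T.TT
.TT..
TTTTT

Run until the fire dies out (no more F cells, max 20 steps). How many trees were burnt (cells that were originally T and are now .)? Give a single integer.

Answer: 14

Derivation:
Step 1: +2 fires, +1 burnt (F count now 2)
Step 2: +3 fires, +2 burnt (F count now 3)
Step 3: +3 fires, +3 burnt (F count now 3)
Step 4: +2 fires, +3 burnt (F count now 2)
Step 5: +2 fires, +2 burnt (F count now 2)
Step 6: +1 fires, +2 burnt (F count now 1)
Step 7: +1 fires, +1 burnt (F count now 1)
Step 8: +0 fires, +1 burnt (F count now 0)
Fire out after step 8
Initially T: 16, now '.': 23
Total burnt (originally-T cells now '.'): 14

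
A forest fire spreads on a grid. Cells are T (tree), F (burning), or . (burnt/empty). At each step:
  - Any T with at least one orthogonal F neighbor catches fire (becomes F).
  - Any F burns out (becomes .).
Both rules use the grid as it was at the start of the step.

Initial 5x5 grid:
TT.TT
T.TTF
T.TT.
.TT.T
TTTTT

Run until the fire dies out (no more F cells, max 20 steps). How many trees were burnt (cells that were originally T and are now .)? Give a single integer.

Step 1: +2 fires, +1 burnt (F count now 2)
Step 2: +3 fires, +2 burnt (F count now 3)
Step 3: +1 fires, +3 burnt (F count now 1)
Step 4: +1 fires, +1 burnt (F count now 1)
Step 5: +2 fires, +1 burnt (F count now 2)
Step 6: +2 fires, +2 burnt (F count now 2)
Step 7: +2 fires, +2 burnt (F count now 2)
Step 8: +1 fires, +2 burnt (F count now 1)
Step 9: +0 fires, +1 burnt (F count now 0)
Fire out after step 9
Initially T: 18, now '.': 21
Total burnt (originally-T cells now '.'): 14

Answer: 14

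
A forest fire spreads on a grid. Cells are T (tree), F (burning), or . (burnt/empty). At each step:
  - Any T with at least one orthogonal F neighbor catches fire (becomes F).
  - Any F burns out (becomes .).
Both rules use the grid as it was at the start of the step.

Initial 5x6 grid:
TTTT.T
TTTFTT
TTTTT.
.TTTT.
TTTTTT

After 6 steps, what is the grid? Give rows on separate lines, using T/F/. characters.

Step 1: 4 trees catch fire, 1 burn out
  TTTF.T
  TTF.FT
  TTTFT.
  .TTTT.
  TTTTTT
Step 2: 6 trees catch fire, 4 burn out
  TTF..T
  TF...F
  TTF.F.
  .TTFT.
  TTTTTT
Step 3: 7 trees catch fire, 6 burn out
  TF...F
  F.....
  TF....
  .TF.F.
  TTTFTT
Step 4: 5 trees catch fire, 7 burn out
  F.....
  ......
  F.....
  .F....
  TTF.FT
Step 5: 2 trees catch fire, 5 burn out
  ......
  ......
  ......
  ......
  TF...F
Step 6: 1 trees catch fire, 2 burn out
  ......
  ......
  ......
  ......
  F.....

......
......
......
......
F.....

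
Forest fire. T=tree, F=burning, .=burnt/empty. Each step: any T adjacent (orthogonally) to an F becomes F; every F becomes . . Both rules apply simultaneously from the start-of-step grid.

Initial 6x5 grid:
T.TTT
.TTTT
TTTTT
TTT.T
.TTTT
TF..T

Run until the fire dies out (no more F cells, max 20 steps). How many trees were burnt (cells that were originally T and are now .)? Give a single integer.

Step 1: +2 fires, +1 burnt (F count now 2)
Step 2: +2 fires, +2 burnt (F count now 2)
Step 3: +4 fires, +2 burnt (F count now 4)
Step 4: +4 fires, +4 burnt (F count now 4)
Step 5: +4 fires, +4 burnt (F count now 4)
Step 6: +3 fires, +4 burnt (F count now 3)
Step 7: +2 fires, +3 burnt (F count now 2)
Step 8: +1 fires, +2 burnt (F count now 1)
Step 9: +0 fires, +1 burnt (F count now 0)
Fire out after step 9
Initially T: 23, now '.': 29
Total burnt (originally-T cells now '.'): 22

Answer: 22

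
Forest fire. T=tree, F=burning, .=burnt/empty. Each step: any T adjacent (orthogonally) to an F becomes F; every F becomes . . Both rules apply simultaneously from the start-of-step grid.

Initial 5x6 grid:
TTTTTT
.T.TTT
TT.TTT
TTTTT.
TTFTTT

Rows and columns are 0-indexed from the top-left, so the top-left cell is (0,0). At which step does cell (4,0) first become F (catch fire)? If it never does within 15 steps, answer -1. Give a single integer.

Step 1: cell (4,0)='T' (+3 fires, +1 burnt)
Step 2: cell (4,0)='F' (+4 fires, +3 burnt)
  -> target ignites at step 2
Step 3: cell (4,0)='.' (+5 fires, +4 burnt)
Step 4: cell (4,0)='.' (+4 fires, +5 burnt)
Step 5: cell (4,0)='.' (+4 fires, +4 burnt)
Step 6: cell (4,0)='.' (+4 fires, +4 burnt)
Step 7: cell (4,0)='.' (+1 fires, +4 burnt)
Step 8: cell (4,0)='.' (+0 fires, +1 burnt)
  fire out at step 8

2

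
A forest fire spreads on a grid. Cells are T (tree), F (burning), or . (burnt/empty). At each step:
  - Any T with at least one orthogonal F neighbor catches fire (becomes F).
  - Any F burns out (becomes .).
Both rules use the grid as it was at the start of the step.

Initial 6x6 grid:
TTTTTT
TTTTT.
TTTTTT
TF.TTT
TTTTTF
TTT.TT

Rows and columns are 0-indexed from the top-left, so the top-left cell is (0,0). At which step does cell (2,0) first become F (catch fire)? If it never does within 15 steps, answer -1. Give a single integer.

Step 1: cell (2,0)='T' (+6 fires, +2 burnt)
Step 2: cell (2,0)='F' (+10 fires, +6 burnt)
  -> target ignites at step 2
Step 3: cell (2,0)='.' (+8 fires, +10 burnt)
Step 4: cell (2,0)='.' (+4 fires, +8 burnt)
Step 5: cell (2,0)='.' (+2 fires, +4 burnt)
Step 6: cell (2,0)='.' (+1 fires, +2 burnt)
Step 7: cell (2,0)='.' (+0 fires, +1 burnt)
  fire out at step 7

2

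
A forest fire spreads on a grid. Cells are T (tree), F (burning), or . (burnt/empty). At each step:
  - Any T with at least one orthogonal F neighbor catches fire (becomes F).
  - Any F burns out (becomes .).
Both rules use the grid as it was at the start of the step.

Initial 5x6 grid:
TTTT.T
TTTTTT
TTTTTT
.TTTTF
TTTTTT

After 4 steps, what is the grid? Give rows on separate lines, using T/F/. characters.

Step 1: 3 trees catch fire, 1 burn out
  TTTT.T
  TTTTTT
  TTTTTF
  .TTTF.
  TTTTTF
Step 2: 4 trees catch fire, 3 burn out
  TTTT.T
  TTTTTF
  TTTTF.
  .TTF..
  TTTTF.
Step 3: 5 trees catch fire, 4 burn out
  TTTT.F
  TTTTF.
  TTTF..
  .TF...
  TTTF..
Step 4: 4 trees catch fire, 5 burn out
  TTTT..
  TTTF..
  TTF...
  .F....
  TTF...

TTTT..
TTTF..
TTF...
.F....
TTF...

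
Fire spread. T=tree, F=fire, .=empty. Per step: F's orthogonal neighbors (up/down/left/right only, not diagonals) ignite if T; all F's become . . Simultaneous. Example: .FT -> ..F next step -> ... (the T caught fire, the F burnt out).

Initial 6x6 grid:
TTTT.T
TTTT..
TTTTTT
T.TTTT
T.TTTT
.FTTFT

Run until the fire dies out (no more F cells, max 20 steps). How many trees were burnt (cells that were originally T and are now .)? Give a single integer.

Answer: 27

Derivation:
Step 1: +4 fires, +2 burnt (F count now 4)
Step 2: +4 fires, +4 burnt (F count now 4)
Step 3: +4 fires, +4 burnt (F count now 4)
Step 4: +3 fires, +4 burnt (F count now 3)
Step 5: +3 fires, +3 burnt (F count now 3)
Step 6: +4 fires, +3 burnt (F count now 4)
Step 7: +3 fires, +4 burnt (F count now 3)
Step 8: +2 fires, +3 burnt (F count now 2)
Step 9: +0 fires, +2 burnt (F count now 0)
Fire out after step 9
Initially T: 28, now '.': 35
Total burnt (originally-T cells now '.'): 27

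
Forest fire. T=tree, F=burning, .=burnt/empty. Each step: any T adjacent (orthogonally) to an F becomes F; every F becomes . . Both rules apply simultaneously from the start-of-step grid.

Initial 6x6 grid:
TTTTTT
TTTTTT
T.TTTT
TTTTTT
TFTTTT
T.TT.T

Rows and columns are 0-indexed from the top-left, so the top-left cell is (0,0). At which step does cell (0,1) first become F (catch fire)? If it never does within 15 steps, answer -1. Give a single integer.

Step 1: cell (0,1)='T' (+3 fires, +1 burnt)
Step 2: cell (0,1)='T' (+5 fires, +3 burnt)
Step 3: cell (0,1)='T' (+5 fires, +5 burnt)
Step 4: cell (0,1)='T' (+5 fires, +5 burnt)
Step 5: cell (0,1)='T' (+7 fires, +5 burnt)
Step 6: cell (0,1)='F' (+4 fires, +7 burnt)
  -> target ignites at step 6
Step 7: cell (0,1)='.' (+2 fires, +4 burnt)
Step 8: cell (0,1)='.' (+1 fires, +2 burnt)
Step 9: cell (0,1)='.' (+0 fires, +1 burnt)
  fire out at step 9

6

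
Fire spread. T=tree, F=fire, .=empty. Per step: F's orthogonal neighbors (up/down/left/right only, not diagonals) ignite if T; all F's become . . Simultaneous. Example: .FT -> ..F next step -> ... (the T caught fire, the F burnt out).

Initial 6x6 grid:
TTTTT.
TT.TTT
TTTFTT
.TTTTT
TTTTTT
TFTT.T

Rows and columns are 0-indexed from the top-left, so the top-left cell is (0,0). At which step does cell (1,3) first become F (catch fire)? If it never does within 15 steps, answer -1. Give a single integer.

Step 1: cell (1,3)='F' (+7 fires, +2 burnt)
  -> target ignites at step 1
Step 2: cell (1,3)='.' (+11 fires, +7 burnt)
Step 3: cell (1,3)='.' (+7 fires, +11 burnt)
Step 4: cell (1,3)='.' (+3 fires, +7 burnt)
Step 5: cell (1,3)='.' (+2 fires, +3 burnt)
Step 6: cell (1,3)='.' (+0 fires, +2 burnt)
  fire out at step 6

1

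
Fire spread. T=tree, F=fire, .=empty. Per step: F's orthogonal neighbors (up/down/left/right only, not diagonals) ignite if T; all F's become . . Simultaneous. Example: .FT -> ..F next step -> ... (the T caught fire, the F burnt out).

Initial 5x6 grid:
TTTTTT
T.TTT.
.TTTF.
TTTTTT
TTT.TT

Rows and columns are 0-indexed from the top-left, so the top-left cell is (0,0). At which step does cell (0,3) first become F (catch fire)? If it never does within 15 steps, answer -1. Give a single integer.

Step 1: cell (0,3)='T' (+3 fires, +1 burnt)
Step 2: cell (0,3)='T' (+6 fires, +3 burnt)
Step 3: cell (0,3)='F' (+6 fires, +6 burnt)
  -> target ignites at step 3
Step 4: cell (0,3)='.' (+3 fires, +6 burnt)
Step 5: cell (0,3)='.' (+3 fires, +3 burnt)
Step 6: cell (0,3)='.' (+2 fires, +3 burnt)
Step 7: cell (0,3)='.' (+1 fires, +2 burnt)
Step 8: cell (0,3)='.' (+0 fires, +1 burnt)
  fire out at step 8

3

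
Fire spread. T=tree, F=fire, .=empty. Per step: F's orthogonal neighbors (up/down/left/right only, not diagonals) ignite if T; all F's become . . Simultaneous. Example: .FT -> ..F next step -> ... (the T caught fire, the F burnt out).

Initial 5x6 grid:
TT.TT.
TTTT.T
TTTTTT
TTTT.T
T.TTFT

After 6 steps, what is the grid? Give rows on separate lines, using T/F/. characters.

Step 1: 2 trees catch fire, 1 burn out
  TT.TT.
  TTTT.T
  TTTTTT
  TTTT.T
  T.TF.F
Step 2: 3 trees catch fire, 2 burn out
  TT.TT.
  TTTT.T
  TTTTTT
  TTTF.F
  T.F...
Step 3: 3 trees catch fire, 3 burn out
  TT.TT.
  TTTT.T
  TTTFTF
  TTF...
  T.....
Step 4: 5 trees catch fire, 3 burn out
  TT.TT.
  TTTF.F
  TTF.F.
  TF....
  T.....
Step 5: 4 trees catch fire, 5 burn out
  TT.FT.
  TTF...
  TF....
  F.....
  T.....
Step 6: 4 trees catch fire, 4 burn out
  TT..F.
  TF....
  F.....
  ......
  F.....

TT..F.
TF....
F.....
......
F.....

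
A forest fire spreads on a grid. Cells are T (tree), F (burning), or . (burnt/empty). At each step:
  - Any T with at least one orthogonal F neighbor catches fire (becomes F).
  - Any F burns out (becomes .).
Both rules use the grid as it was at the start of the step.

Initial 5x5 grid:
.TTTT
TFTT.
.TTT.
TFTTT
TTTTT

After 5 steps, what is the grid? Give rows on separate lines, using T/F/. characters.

Step 1: 7 trees catch fire, 2 burn out
  .FTTT
  F.FT.
  .FTT.
  F.FTT
  TFTTT
Step 2: 6 trees catch fire, 7 burn out
  ..FTT
  ...F.
  ..FT.
  ...FT
  F.FTT
Step 3: 4 trees catch fire, 6 burn out
  ...FT
  .....
  ...F.
  ....F
  ...FT
Step 4: 2 trees catch fire, 4 burn out
  ....F
  .....
  .....
  .....
  ....F
Step 5: 0 trees catch fire, 2 burn out
  .....
  .....
  .....
  .....
  .....

.....
.....
.....
.....
.....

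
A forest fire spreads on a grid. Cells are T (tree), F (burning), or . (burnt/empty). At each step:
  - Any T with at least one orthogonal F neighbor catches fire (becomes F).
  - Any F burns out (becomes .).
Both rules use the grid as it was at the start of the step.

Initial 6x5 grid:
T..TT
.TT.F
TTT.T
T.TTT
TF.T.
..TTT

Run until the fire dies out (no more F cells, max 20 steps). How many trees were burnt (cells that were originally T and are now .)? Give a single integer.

Answer: 17

Derivation:
Step 1: +3 fires, +2 burnt (F count now 3)
Step 2: +3 fires, +3 burnt (F count now 3)
Step 3: +2 fires, +3 burnt (F count now 2)
Step 4: +3 fires, +2 burnt (F count now 3)
Step 5: +3 fires, +3 burnt (F count now 3)
Step 6: +3 fires, +3 burnt (F count now 3)
Step 7: +0 fires, +3 burnt (F count now 0)
Fire out after step 7
Initially T: 18, now '.': 29
Total burnt (originally-T cells now '.'): 17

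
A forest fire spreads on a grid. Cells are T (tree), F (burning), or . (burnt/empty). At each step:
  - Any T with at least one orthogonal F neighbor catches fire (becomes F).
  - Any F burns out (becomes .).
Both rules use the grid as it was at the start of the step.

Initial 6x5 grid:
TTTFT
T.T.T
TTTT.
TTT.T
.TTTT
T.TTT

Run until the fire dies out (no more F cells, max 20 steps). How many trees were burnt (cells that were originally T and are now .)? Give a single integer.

Answer: 22

Derivation:
Step 1: +2 fires, +1 burnt (F count now 2)
Step 2: +3 fires, +2 burnt (F count now 3)
Step 3: +2 fires, +3 burnt (F count now 2)
Step 4: +4 fires, +2 burnt (F count now 4)
Step 5: +3 fires, +4 burnt (F count now 3)
Step 6: +4 fires, +3 burnt (F count now 4)
Step 7: +2 fires, +4 burnt (F count now 2)
Step 8: +2 fires, +2 burnt (F count now 2)
Step 9: +0 fires, +2 burnt (F count now 0)
Fire out after step 9
Initially T: 23, now '.': 29
Total burnt (originally-T cells now '.'): 22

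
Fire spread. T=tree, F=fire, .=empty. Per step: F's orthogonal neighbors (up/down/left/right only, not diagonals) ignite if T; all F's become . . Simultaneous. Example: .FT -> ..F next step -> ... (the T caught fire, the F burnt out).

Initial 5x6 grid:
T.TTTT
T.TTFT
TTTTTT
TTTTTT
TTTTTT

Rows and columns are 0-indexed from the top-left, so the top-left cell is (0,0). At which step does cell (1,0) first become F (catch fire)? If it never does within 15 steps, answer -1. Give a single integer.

Step 1: cell (1,0)='T' (+4 fires, +1 burnt)
Step 2: cell (1,0)='T' (+6 fires, +4 burnt)
Step 3: cell (1,0)='T' (+5 fires, +6 burnt)
Step 4: cell (1,0)='T' (+4 fires, +5 burnt)
Step 5: cell (1,0)='T' (+3 fires, +4 burnt)
Step 6: cell (1,0)='F' (+3 fires, +3 burnt)
  -> target ignites at step 6
Step 7: cell (1,0)='.' (+2 fires, +3 burnt)
Step 8: cell (1,0)='.' (+0 fires, +2 burnt)
  fire out at step 8

6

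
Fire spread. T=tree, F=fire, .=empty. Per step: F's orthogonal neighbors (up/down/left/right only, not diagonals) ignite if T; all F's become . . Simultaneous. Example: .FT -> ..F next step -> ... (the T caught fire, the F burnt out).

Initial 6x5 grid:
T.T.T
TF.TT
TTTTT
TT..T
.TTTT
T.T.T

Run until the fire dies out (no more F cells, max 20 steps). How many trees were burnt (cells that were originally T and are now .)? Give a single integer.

Answer: 19

Derivation:
Step 1: +2 fires, +1 burnt (F count now 2)
Step 2: +4 fires, +2 burnt (F count now 4)
Step 3: +3 fires, +4 burnt (F count now 3)
Step 4: +3 fires, +3 burnt (F count now 3)
Step 5: +4 fires, +3 burnt (F count now 4)
Step 6: +2 fires, +4 burnt (F count now 2)
Step 7: +1 fires, +2 burnt (F count now 1)
Step 8: +0 fires, +1 burnt (F count now 0)
Fire out after step 8
Initially T: 21, now '.': 28
Total burnt (originally-T cells now '.'): 19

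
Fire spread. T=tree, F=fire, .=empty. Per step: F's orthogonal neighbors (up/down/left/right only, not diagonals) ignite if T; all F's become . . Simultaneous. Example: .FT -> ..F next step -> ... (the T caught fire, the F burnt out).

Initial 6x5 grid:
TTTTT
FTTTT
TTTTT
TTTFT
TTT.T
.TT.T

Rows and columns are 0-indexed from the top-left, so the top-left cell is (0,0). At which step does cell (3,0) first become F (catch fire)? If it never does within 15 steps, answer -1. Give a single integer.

Step 1: cell (3,0)='T' (+6 fires, +2 burnt)
Step 2: cell (3,0)='F' (+10 fires, +6 burnt)
  -> target ignites at step 2
Step 3: cell (3,0)='.' (+7 fires, +10 burnt)
Step 4: cell (3,0)='.' (+2 fires, +7 burnt)
Step 5: cell (3,0)='.' (+0 fires, +2 burnt)
  fire out at step 5

2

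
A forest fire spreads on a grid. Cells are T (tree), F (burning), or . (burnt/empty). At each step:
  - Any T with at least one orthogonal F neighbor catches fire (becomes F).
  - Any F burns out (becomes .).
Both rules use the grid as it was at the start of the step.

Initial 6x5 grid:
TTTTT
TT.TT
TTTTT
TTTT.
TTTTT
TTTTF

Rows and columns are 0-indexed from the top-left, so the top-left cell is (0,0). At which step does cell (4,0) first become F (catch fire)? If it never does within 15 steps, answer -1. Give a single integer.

Step 1: cell (4,0)='T' (+2 fires, +1 burnt)
Step 2: cell (4,0)='T' (+2 fires, +2 burnt)
Step 3: cell (4,0)='T' (+3 fires, +2 burnt)
Step 4: cell (4,0)='T' (+4 fires, +3 burnt)
Step 5: cell (4,0)='F' (+5 fires, +4 burnt)
  -> target ignites at step 5
Step 6: cell (4,0)='.' (+4 fires, +5 burnt)
Step 7: cell (4,0)='.' (+4 fires, +4 burnt)
Step 8: cell (4,0)='.' (+2 fires, +4 burnt)
Step 9: cell (4,0)='.' (+1 fires, +2 burnt)
Step 10: cell (4,0)='.' (+0 fires, +1 burnt)
  fire out at step 10

5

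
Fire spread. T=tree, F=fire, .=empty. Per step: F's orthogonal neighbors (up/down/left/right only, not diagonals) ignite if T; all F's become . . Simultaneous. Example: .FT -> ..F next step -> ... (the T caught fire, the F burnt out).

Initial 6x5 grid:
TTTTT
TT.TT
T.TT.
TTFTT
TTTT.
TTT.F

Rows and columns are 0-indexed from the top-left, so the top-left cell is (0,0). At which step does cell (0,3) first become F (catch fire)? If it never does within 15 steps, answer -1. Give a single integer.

Step 1: cell (0,3)='T' (+4 fires, +2 burnt)
Step 2: cell (0,3)='T' (+6 fires, +4 burnt)
Step 3: cell (0,3)='T' (+4 fires, +6 burnt)
Step 4: cell (0,3)='F' (+4 fires, +4 burnt)
  -> target ignites at step 4
Step 5: cell (0,3)='.' (+4 fires, +4 burnt)
Step 6: cell (0,3)='.' (+1 fires, +4 burnt)
Step 7: cell (0,3)='.' (+0 fires, +1 burnt)
  fire out at step 7

4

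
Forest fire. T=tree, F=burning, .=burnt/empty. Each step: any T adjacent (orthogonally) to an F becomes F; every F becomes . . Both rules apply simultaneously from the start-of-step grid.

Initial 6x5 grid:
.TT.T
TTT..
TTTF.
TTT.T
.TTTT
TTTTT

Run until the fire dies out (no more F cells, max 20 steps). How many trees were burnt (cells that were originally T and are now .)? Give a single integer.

Step 1: +1 fires, +1 burnt (F count now 1)
Step 2: +3 fires, +1 burnt (F count now 3)
Step 3: +5 fires, +3 burnt (F count now 5)
Step 4: +6 fires, +5 burnt (F count now 6)
Step 5: +3 fires, +6 burnt (F count now 3)
Step 6: +3 fires, +3 burnt (F count now 3)
Step 7: +0 fires, +3 burnt (F count now 0)
Fire out after step 7
Initially T: 22, now '.': 29
Total burnt (originally-T cells now '.'): 21

Answer: 21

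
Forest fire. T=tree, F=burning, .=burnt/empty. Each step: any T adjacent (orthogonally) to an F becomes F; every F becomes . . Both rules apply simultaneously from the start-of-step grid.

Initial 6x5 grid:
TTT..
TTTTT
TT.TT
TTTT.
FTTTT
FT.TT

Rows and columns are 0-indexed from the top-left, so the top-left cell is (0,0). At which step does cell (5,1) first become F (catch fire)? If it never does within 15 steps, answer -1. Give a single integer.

Step 1: cell (5,1)='F' (+3 fires, +2 burnt)
  -> target ignites at step 1
Step 2: cell (5,1)='.' (+3 fires, +3 burnt)
Step 3: cell (5,1)='.' (+4 fires, +3 burnt)
Step 4: cell (5,1)='.' (+5 fires, +4 burnt)
Step 5: cell (5,1)='.' (+4 fires, +5 burnt)
Step 6: cell (5,1)='.' (+3 fires, +4 burnt)
Step 7: cell (5,1)='.' (+1 fires, +3 burnt)
Step 8: cell (5,1)='.' (+0 fires, +1 burnt)
  fire out at step 8

1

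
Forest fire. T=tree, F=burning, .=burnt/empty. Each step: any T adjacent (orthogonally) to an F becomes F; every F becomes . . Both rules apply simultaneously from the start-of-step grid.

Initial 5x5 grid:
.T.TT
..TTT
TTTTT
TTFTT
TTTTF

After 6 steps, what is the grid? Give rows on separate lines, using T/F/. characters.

Step 1: 6 trees catch fire, 2 burn out
  .T.TT
  ..TTT
  TTFTT
  TF.FF
  TTFF.
Step 2: 6 trees catch fire, 6 burn out
  .T.TT
  ..FTT
  TF.FF
  F....
  TF...
Step 3: 4 trees catch fire, 6 burn out
  .T.TT
  ...FF
  F....
  .....
  F....
Step 4: 2 trees catch fire, 4 burn out
  .T.FF
  .....
  .....
  .....
  .....
Step 5: 0 trees catch fire, 2 burn out
  .T...
  .....
  .....
  .....
  .....
Step 6: 0 trees catch fire, 0 burn out
  .T...
  .....
  .....
  .....
  .....

.T...
.....
.....
.....
.....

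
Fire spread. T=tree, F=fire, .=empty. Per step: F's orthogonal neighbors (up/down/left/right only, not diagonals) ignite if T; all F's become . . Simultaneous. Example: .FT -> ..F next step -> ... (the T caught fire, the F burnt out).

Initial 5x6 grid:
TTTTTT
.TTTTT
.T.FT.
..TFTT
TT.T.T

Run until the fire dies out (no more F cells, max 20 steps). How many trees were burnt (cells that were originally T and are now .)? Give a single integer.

Step 1: +5 fires, +2 burnt (F count now 5)
Step 2: +4 fires, +5 burnt (F count now 4)
Step 3: +5 fires, +4 burnt (F count now 5)
Step 4: +3 fires, +5 burnt (F count now 3)
Step 5: +1 fires, +3 burnt (F count now 1)
Step 6: +0 fires, +1 burnt (F count now 0)
Fire out after step 6
Initially T: 20, now '.': 28
Total burnt (originally-T cells now '.'): 18

Answer: 18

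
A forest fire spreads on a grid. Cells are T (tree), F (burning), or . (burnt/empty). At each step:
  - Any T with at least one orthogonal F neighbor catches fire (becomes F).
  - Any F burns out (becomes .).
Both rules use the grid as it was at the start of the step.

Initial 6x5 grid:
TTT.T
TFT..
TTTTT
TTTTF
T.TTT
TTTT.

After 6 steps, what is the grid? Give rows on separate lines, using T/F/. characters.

Step 1: 7 trees catch fire, 2 burn out
  TFT.T
  F.F..
  TFTTF
  TTTF.
  T.TTF
  TTTT.
Step 2: 8 trees catch fire, 7 burn out
  F.F.T
  .....
  F.FF.
  TFF..
  T.TF.
  TTTT.
Step 3: 3 trees catch fire, 8 burn out
  ....T
  .....
  .....
  F....
  T.F..
  TTTF.
Step 4: 2 trees catch fire, 3 burn out
  ....T
  .....
  .....
  .....
  F....
  TTF..
Step 5: 2 trees catch fire, 2 burn out
  ....T
  .....
  .....
  .....
  .....
  FF...
Step 6: 0 trees catch fire, 2 burn out
  ....T
  .....
  .....
  .....
  .....
  .....

....T
.....
.....
.....
.....
.....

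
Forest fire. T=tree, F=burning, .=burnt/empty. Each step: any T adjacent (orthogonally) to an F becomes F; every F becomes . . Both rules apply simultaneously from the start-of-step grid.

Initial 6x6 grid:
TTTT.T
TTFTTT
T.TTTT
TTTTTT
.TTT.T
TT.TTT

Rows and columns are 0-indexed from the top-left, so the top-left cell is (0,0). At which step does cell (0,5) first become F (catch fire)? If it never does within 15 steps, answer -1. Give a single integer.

Step 1: cell (0,5)='T' (+4 fires, +1 burnt)
Step 2: cell (0,5)='T' (+6 fires, +4 burnt)
Step 3: cell (0,5)='T' (+7 fires, +6 burnt)
Step 4: cell (0,5)='F' (+6 fires, +7 burnt)
  -> target ignites at step 4
Step 5: cell (0,5)='.' (+3 fires, +6 burnt)
Step 6: cell (0,5)='.' (+3 fires, +3 burnt)
Step 7: cell (0,5)='.' (+1 fires, +3 burnt)
Step 8: cell (0,5)='.' (+0 fires, +1 burnt)
  fire out at step 8

4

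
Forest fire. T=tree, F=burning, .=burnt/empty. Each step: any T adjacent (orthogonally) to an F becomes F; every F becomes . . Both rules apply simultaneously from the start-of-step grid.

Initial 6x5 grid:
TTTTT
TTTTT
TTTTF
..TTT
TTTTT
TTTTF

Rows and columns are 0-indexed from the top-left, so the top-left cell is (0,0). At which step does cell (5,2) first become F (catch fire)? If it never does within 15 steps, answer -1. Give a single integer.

Step 1: cell (5,2)='T' (+5 fires, +2 burnt)
Step 2: cell (5,2)='F' (+6 fires, +5 burnt)
  -> target ignites at step 2
Step 3: cell (5,2)='.' (+6 fires, +6 burnt)
Step 4: cell (5,2)='.' (+5 fires, +6 burnt)
Step 5: cell (5,2)='.' (+3 fires, +5 burnt)
Step 6: cell (5,2)='.' (+1 fires, +3 burnt)
Step 7: cell (5,2)='.' (+0 fires, +1 burnt)
  fire out at step 7

2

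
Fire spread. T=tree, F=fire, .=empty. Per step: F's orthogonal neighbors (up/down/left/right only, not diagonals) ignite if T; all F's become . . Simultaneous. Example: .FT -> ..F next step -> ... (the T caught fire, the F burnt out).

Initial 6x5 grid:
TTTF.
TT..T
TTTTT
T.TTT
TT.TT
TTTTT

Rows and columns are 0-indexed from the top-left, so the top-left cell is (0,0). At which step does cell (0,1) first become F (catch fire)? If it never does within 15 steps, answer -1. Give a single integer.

Step 1: cell (0,1)='T' (+1 fires, +1 burnt)
Step 2: cell (0,1)='F' (+1 fires, +1 burnt)
  -> target ignites at step 2
Step 3: cell (0,1)='.' (+2 fires, +1 burnt)
Step 4: cell (0,1)='.' (+2 fires, +2 burnt)
Step 5: cell (0,1)='.' (+2 fires, +2 burnt)
Step 6: cell (0,1)='.' (+3 fires, +2 burnt)
Step 7: cell (0,1)='.' (+3 fires, +3 burnt)
Step 8: cell (0,1)='.' (+5 fires, +3 burnt)
Step 9: cell (0,1)='.' (+3 fires, +5 burnt)
Step 10: cell (0,1)='.' (+2 fires, +3 burnt)
Step 11: cell (0,1)='.' (+0 fires, +2 burnt)
  fire out at step 11

2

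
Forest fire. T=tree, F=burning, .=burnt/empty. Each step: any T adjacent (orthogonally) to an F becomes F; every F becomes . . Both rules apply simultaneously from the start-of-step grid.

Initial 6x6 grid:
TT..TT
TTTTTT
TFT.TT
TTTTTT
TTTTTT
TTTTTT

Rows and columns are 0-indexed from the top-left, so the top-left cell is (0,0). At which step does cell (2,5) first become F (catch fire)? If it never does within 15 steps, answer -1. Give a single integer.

Step 1: cell (2,5)='T' (+4 fires, +1 burnt)
Step 2: cell (2,5)='T' (+6 fires, +4 burnt)
Step 3: cell (2,5)='T' (+6 fires, +6 burnt)
Step 4: cell (2,5)='T' (+5 fires, +6 burnt)
Step 5: cell (2,5)='T' (+6 fires, +5 burnt)
Step 6: cell (2,5)='F' (+4 fires, +6 burnt)
  -> target ignites at step 6
Step 7: cell (2,5)='.' (+1 fires, +4 burnt)
Step 8: cell (2,5)='.' (+0 fires, +1 burnt)
  fire out at step 8

6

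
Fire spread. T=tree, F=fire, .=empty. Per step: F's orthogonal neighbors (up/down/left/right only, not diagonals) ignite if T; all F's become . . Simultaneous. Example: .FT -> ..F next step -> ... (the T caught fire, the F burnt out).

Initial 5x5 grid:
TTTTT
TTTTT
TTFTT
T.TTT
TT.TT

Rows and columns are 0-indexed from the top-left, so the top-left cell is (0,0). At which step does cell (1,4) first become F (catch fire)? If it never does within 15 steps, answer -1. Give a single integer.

Step 1: cell (1,4)='T' (+4 fires, +1 burnt)
Step 2: cell (1,4)='T' (+6 fires, +4 burnt)
Step 3: cell (1,4)='F' (+7 fires, +6 burnt)
  -> target ignites at step 3
Step 4: cell (1,4)='.' (+4 fires, +7 burnt)
Step 5: cell (1,4)='.' (+1 fires, +4 burnt)
Step 6: cell (1,4)='.' (+0 fires, +1 burnt)
  fire out at step 6

3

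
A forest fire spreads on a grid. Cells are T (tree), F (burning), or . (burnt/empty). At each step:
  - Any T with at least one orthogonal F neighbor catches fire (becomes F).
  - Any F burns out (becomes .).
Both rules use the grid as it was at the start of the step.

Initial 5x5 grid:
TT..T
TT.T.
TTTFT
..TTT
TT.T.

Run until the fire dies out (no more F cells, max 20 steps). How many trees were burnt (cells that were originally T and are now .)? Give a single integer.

Answer: 13

Derivation:
Step 1: +4 fires, +1 burnt (F count now 4)
Step 2: +4 fires, +4 burnt (F count now 4)
Step 3: +2 fires, +4 burnt (F count now 2)
Step 4: +2 fires, +2 burnt (F count now 2)
Step 5: +1 fires, +2 burnt (F count now 1)
Step 6: +0 fires, +1 burnt (F count now 0)
Fire out after step 6
Initially T: 16, now '.': 22
Total burnt (originally-T cells now '.'): 13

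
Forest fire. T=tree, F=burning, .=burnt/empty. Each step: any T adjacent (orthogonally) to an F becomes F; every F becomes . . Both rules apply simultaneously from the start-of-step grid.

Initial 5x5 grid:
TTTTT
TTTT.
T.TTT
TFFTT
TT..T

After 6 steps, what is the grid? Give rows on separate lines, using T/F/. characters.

Step 1: 4 trees catch fire, 2 burn out
  TTTTT
  TTTT.
  T.FTT
  F..FT
  TF..T
Step 2: 5 trees catch fire, 4 burn out
  TTTTT
  TTFT.
  F..FT
  ....F
  F...T
Step 3: 6 trees catch fire, 5 burn out
  TTFTT
  FF.F.
  ....F
  .....
  ....F
Step 4: 3 trees catch fire, 6 burn out
  FF.FT
  .....
  .....
  .....
  .....
Step 5: 1 trees catch fire, 3 burn out
  ....F
  .....
  .....
  .....
  .....
Step 6: 0 trees catch fire, 1 burn out
  .....
  .....
  .....
  .....
  .....

.....
.....
.....
.....
.....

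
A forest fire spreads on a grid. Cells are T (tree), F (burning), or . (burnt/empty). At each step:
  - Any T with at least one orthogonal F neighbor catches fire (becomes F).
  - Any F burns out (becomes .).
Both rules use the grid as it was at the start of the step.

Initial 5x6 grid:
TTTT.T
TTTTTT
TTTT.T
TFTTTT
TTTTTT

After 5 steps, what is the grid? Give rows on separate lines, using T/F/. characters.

Step 1: 4 trees catch fire, 1 burn out
  TTTT.T
  TTTTTT
  TFTT.T
  F.FTTT
  TFTTTT
Step 2: 6 trees catch fire, 4 burn out
  TTTT.T
  TFTTTT
  F.FT.T
  ...FTT
  F.FTTT
Step 3: 6 trees catch fire, 6 burn out
  TFTT.T
  F.FTTT
  ...F.T
  ....FT
  ...FTT
Step 4: 5 trees catch fire, 6 burn out
  F.FT.T
  ...FTT
  .....T
  .....F
  ....FT
Step 5: 4 trees catch fire, 5 burn out
  ...F.T
  ....FT
  .....F
  ......
  .....F

...F.T
....FT
.....F
......
.....F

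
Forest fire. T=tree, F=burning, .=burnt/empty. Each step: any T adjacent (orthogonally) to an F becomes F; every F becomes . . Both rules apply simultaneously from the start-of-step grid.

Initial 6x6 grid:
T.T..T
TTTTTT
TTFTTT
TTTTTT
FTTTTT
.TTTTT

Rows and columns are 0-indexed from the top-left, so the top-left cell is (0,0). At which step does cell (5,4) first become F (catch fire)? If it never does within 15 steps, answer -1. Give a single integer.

Step 1: cell (5,4)='T' (+6 fires, +2 burnt)
Step 2: cell (5,4)='T' (+9 fires, +6 burnt)
Step 3: cell (5,4)='T' (+6 fires, +9 burnt)
Step 4: cell (5,4)='T' (+5 fires, +6 burnt)
Step 5: cell (5,4)='F' (+3 fires, +5 burnt)
  -> target ignites at step 5
Step 6: cell (5,4)='.' (+1 fires, +3 burnt)
Step 7: cell (5,4)='.' (+0 fires, +1 burnt)
  fire out at step 7

5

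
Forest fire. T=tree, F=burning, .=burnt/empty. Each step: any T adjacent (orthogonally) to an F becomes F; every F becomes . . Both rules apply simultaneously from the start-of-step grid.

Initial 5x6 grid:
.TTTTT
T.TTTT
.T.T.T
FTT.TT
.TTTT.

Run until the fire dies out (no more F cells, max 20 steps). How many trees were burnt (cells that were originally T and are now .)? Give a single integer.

Answer: 20

Derivation:
Step 1: +1 fires, +1 burnt (F count now 1)
Step 2: +3 fires, +1 burnt (F count now 3)
Step 3: +1 fires, +3 burnt (F count now 1)
Step 4: +1 fires, +1 burnt (F count now 1)
Step 5: +1 fires, +1 burnt (F count now 1)
Step 6: +1 fires, +1 burnt (F count now 1)
Step 7: +1 fires, +1 burnt (F count now 1)
Step 8: +1 fires, +1 burnt (F count now 1)
Step 9: +1 fires, +1 burnt (F count now 1)
Step 10: +2 fires, +1 burnt (F count now 2)
Step 11: +2 fires, +2 burnt (F count now 2)
Step 12: +3 fires, +2 burnt (F count now 3)
Step 13: +1 fires, +3 burnt (F count now 1)
Step 14: +1 fires, +1 burnt (F count now 1)
Step 15: +0 fires, +1 burnt (F count now 0)
Fire out after step 15
Initially T: 21, now '.': 29
Total burnt (originally-T cells now '.'): 20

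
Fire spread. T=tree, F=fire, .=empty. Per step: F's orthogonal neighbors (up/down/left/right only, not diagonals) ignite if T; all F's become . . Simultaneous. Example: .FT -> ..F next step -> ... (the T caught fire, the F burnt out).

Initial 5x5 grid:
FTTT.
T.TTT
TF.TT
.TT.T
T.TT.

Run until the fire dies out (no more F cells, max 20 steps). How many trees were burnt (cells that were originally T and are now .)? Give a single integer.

Step 1: +4 fires, +2 burnt (F count now 4)
Step 2: +2 fires, +4 burnt (F count now 2)
Step 3: +3 fires, +2 burnt (F count now 3)
Step 4: +2 fires, +3 burnt (F count now 2)
Step 5: +2 fires, +2 burnt (F count now 2)
Step 6: +1 fires, +2 burnt (F count now 1)
Step 7: +1 fires, +1 burnt (F count now 1)
Step 8: +0 fires, +1 burnt (F count now 0)
Fire out after step 8
Initially T: 16, now '.': 24
Total burnt (originally-T cells now '.'): 15

Answer: 15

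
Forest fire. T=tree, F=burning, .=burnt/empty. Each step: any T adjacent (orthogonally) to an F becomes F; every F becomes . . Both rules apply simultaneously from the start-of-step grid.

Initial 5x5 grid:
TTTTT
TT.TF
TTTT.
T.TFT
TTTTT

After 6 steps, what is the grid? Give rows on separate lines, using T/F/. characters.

Step 1: 6 trees catch fire, 2 burn out
  TTTTF
  TT.F.
  TTTF.
  T.F.F
  TTTFT
Step 2: 4 trees catch fire, 6 burn out
  TTTF.
  TT...
  TTF..
  T....
  TTF.F
Step 3: 3 trees catch fire, 4 burn out
  TTF..
  TT...
  TF...
  T....
  TF...
Step 4: 4 trees catch fire, 3 burn out
  TF...
  TF...
  F....
  T....
  F....
Step 5: 3 trees catch fire, 4 burn out
  F....
  F....
  .....
  F....
  .....
Step 6: 0 trees catch fire, 3 burn out
  .....
  .....
  .....
  .....
  .....

.....
.....
.....
.....
.....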